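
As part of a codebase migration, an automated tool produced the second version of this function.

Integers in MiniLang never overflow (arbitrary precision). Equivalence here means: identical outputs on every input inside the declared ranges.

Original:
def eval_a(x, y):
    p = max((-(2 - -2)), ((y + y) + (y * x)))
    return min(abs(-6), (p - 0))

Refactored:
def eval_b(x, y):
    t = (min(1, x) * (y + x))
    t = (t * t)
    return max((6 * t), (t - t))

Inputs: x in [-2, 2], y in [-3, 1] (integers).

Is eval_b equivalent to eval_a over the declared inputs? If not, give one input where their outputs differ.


Take x=-2, y=-3.
eval_a: p := 0 | result 0
eval_b: t := 10 | t := 100 | result 600
0 vs 600 — the two versions disagree here.
verdict: not equivalent; witness: x=-2, y=-3


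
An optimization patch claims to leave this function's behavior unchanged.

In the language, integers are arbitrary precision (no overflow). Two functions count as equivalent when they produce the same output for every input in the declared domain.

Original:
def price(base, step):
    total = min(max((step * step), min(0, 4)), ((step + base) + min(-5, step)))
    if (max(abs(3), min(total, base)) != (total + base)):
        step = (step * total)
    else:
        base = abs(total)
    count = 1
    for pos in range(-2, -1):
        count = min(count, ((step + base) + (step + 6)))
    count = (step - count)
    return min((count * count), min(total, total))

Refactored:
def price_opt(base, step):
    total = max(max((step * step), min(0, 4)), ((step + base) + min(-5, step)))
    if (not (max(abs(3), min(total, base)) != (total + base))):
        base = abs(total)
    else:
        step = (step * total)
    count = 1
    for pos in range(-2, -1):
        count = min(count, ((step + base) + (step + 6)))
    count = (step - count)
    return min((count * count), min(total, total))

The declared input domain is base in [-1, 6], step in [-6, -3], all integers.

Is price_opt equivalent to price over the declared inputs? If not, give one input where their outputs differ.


Try base=-1, step=-6.
price: total = -13; (max(abs(3), min(total, base)) != (total + base)) -> true; step = 78; count = 1; [pos=-2]; count = 1; count = 77; return -13
price_opt: total = 36; (not (max(abs(3), min(total, base)) != (total + base))) -> false; step = -216; count = 1; [pos=-2]; count = -427; count = 211; return 36
-13 and 36 differ, so these are not the same function on this domain.
verdict: not equivalent; witness: base=-1, step=-6


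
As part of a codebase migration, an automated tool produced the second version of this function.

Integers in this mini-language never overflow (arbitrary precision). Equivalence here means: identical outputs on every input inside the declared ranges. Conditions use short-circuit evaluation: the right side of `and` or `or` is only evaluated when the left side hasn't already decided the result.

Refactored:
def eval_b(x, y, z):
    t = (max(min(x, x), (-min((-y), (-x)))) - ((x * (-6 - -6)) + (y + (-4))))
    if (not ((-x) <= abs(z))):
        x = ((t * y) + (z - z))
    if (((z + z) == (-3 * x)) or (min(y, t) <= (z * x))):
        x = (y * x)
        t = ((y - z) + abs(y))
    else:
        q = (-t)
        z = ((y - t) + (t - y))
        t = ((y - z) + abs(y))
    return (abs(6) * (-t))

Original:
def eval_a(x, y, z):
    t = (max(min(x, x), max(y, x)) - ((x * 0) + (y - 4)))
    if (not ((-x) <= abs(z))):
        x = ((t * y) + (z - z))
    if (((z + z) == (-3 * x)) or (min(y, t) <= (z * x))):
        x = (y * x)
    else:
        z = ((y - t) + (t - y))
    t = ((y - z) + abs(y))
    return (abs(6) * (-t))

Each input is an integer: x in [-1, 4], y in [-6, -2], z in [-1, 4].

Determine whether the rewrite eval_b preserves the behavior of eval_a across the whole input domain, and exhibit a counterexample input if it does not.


Side by side, the visible changes include: arithmetic usage differs, and statement counts differ, and min/max/abs usage differs, and local variable names differ, and constant usage differs.
One worked example (x=1, y=-4, z=-1) — eval_a: t=9, then (not ((-x) <= abs(z))) is false, then (((z + z) == (-3 * x)) or (min(y, t) <= (z * x))) is true, then x=-4, then t=1, then returns -6; eval_b: t=9, then (not ((-x) <= abs(z))) is false, then (((z + z) == (-3 * x)) or (min(y, t) <= (z * x))) is true, then x=-4, then t=1, then returns -6; agreement on -6.
Every one of the 180 inputs gives matching results.
verdict: equivalent


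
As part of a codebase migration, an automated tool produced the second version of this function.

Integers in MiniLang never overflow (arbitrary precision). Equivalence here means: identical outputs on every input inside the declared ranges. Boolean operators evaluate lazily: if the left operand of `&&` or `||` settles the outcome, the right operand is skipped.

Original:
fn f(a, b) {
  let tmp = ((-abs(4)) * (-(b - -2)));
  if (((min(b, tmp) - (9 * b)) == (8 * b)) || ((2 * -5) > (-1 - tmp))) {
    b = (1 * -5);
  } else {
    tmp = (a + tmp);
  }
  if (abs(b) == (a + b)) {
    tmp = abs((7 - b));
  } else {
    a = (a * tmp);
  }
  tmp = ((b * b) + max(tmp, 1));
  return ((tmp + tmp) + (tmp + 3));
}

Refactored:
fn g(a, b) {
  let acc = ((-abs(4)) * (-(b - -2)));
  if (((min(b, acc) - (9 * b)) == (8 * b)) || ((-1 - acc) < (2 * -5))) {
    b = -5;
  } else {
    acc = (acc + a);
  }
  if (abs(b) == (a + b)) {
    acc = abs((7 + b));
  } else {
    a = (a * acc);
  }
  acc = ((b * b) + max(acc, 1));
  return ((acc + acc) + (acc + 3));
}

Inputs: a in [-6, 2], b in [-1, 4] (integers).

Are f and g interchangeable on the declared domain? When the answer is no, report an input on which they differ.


These are not equivalent — on a=2, b=-1 the outputs split (30 vs 24).
f: tmp becomes 4; next (((min(b, tmp) - (9 * b)) == (8 * b)) || ((2 * -5) > (-1 - tmp))) evaluates to false; next tmp becomes 6; next (abs(b) == (a + b)) evaluates to true; next tmp becomes 8; next tmp becomes 9; next final value 30
g: acc becomes 4; next (((min(b, acc) - (9 * b)) == (8 * b)) || ((-1 - acc) < (2 * -5))) evaluates to false; next acc becomes 6; next (abs(b) == (a + b)) evaluates to true; next acc becomes 6; next acc becomes 7; next final value 24
verdict: not equivalent; witness: a=2, b=-1


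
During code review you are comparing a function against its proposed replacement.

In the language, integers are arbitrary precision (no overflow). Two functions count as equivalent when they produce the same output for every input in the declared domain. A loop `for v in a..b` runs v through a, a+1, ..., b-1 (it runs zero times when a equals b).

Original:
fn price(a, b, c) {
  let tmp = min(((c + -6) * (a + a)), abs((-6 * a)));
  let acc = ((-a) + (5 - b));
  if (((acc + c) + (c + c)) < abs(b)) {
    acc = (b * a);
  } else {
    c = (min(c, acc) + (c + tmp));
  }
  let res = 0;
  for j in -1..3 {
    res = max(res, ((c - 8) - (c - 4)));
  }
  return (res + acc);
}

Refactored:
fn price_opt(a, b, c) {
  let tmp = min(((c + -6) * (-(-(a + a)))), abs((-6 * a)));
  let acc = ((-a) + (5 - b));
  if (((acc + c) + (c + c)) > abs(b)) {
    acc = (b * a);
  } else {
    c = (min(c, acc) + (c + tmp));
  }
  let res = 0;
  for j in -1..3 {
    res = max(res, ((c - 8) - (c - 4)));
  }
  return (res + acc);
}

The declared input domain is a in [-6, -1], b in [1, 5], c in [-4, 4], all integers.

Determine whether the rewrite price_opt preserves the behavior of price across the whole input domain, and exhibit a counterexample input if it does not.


Run the pair on a=-6, b=1, c=-4.
price: tmp := 36 | acc := 10 | (((acc + c) + (c + c)) < abs(b)): true | acc := -6 | res := 0 | iter j=-1: | res := 0 | iter j=0: | res := 0 | iter j=1: | res := 0 | iter j=2: | res := 0 | result -6
price_opt: tmp := 36 | acc := 10 | (((acc + c) + (c + c)) > abs(b)): false | c := 28 | res := 0 | iter j=-1: | res := 0 | iter j=0: | res := 0 | iter j=1: | res := 0 | iter j=2: | res := 0 | result 10
-6 against 10: the behavior changed.
verdict: not equivalent; witness: a=-6, b=1, c=-4


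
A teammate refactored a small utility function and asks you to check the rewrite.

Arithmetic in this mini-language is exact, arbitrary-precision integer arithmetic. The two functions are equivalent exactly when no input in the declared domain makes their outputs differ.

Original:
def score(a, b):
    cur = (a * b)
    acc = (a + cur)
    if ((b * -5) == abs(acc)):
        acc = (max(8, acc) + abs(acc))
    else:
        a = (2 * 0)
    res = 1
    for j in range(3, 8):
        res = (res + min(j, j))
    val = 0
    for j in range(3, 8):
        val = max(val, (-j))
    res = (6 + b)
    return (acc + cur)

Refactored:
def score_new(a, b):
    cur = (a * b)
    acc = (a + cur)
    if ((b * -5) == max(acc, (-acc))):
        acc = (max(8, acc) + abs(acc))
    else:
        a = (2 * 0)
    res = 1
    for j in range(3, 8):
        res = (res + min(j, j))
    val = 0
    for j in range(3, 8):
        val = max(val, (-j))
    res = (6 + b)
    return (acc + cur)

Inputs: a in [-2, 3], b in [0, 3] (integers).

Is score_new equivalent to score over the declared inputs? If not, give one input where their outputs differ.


Behavior is preserved: although min/max/abs usage differs, the outputs never diverge.
One worked example (a=1, b=0) — score: cur := 0 | acc := 1 | ((b * -5) == abs(acc)): false | a := 0 | res := 1 | iter j=3: | res := 4 | iter j=4: | res := 8 | iter j=5: | res := 13 | iter j=6: | res := 19 | iter j=7: | res := 26 | val := 0 | iter j=3: | val := 0 | iter j=4: | val := 0 | iter j=5: | val := 0 | iter j=6: | val := 0 | iter j=7: | val := 0 | res := 6 | result 1; score_new: cur := 0 | acc := 1 | ((b * -5) == max(acc, (-acc))): false | a := 0 | res := 1 | iter j=3: | res := 4 | iter j=4: | res := 8 | iter j=5: | res := 13 | iter j=6: | res := 19 | iter j=7: | res := 26 | val := 0 | iter j=3: | val := 0 | iter j=4: | val := 0 | iter j=5: | val := 0 | iter j=6: | val := 0 | iter j=7: | val := 0 | res := 6 | result 1; agreement on 1.
Every one of the 24 inputs gives matching results.
verdict: equivalent


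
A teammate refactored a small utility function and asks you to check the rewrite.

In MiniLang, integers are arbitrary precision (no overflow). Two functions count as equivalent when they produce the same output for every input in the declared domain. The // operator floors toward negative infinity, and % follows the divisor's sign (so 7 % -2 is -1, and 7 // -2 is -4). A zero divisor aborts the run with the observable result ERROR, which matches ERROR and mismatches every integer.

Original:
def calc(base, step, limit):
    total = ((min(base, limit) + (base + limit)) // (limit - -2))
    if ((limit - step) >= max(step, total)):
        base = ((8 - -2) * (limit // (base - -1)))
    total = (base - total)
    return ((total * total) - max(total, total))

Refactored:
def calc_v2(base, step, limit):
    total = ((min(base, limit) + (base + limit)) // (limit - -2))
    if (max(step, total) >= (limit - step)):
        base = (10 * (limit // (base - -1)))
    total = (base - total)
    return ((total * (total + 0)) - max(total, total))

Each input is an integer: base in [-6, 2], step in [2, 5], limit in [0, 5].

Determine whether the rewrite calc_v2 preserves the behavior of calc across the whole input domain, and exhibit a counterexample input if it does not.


Evaluate both at base=-6, step=2, limit=0.
calc: total=-6, then ((limit - step) >= max(step, total)) is false, then total=0, then returns 0
calc_v2: total=-6, then (max(step, total) >= (limit - step)) is true, then base=0, then total=6, then returns 30
0 vs 30 — the two versions disagree here.
verdict: not equivalent; witness: base=-6, step=2, limit=0


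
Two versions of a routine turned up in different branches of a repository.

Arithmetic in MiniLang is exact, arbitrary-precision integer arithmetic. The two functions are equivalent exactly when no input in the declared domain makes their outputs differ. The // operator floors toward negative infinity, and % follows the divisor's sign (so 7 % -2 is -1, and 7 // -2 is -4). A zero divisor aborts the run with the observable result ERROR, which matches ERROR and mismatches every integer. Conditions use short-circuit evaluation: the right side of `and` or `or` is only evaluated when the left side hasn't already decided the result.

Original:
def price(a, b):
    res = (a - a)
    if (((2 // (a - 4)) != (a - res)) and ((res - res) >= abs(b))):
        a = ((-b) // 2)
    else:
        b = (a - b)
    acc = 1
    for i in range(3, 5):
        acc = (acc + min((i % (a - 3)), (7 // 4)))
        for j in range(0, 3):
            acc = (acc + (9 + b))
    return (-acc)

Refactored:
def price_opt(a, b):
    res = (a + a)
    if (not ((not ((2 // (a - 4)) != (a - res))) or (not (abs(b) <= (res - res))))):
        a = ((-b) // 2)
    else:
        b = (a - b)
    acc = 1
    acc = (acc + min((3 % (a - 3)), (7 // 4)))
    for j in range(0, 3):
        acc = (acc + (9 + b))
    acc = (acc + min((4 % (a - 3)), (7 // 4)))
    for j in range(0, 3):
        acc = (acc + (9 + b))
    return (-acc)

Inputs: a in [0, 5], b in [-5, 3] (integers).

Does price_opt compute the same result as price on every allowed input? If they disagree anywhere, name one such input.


The rewrite breaks on a=1, b=0, where the results are -53 and -60.
price: res=0, then (((2 // (a - 4)) != (a - res)) and ((res - res) >= abs(b))) is true, then a=0, then acc=1, then (i=3), then acc=1, then (j=0), then acc=10, then (j=1), then acc=19, then (j=2), then acc=28, then (i=4), then acc=26, then (j=0), then acc=35, then (j=1), then acc=44, then (j=2), then acc=53, then returns -53
price_opt: res=2, then (not ((not ((2 // (a - 4)) != (a - res))) or (not (abs(b) <= (res - res))))) is false, then b=1, then acc=1, then acc=0, then (j=0), then acc=10, then (j=1), then acc=20, then (j=2), then acc=30, then acc=30, then (j=0), then acc=40, then (j=1), then acc=50, then (j=2), then acc=60, then returns -60
verdict: not equivalent; witness: a=1, b=0


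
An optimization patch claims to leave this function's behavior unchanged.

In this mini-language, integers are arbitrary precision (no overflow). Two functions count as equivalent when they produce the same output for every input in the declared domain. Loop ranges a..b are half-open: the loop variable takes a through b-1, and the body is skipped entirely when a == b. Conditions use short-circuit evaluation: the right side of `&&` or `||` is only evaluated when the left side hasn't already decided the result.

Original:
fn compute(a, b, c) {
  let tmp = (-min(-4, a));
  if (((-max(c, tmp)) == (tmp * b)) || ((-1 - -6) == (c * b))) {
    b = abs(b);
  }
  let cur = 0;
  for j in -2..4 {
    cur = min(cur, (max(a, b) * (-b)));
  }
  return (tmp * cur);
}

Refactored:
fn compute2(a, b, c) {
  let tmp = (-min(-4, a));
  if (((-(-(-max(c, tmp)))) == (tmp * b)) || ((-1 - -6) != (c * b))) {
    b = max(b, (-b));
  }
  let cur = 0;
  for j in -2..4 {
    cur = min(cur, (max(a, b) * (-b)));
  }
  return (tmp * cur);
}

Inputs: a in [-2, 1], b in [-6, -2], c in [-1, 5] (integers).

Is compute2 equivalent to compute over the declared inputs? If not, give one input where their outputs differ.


These are not equivalent — on a=-2, b=-6, c=-1 the outputs split (-48 vs -144).
compute: tmp = 4; (((-max(c, tmp)) == (tmp * b)) || ((-1 - -6) == (c * b))) -> false; cur = 0; [j=-2]; cur = -12; [j=-1]; cur = -12; [j=0]; cur = -12; [j=1]; cur = -12; [j=2]; cur = -12; [j=3]; cur = -12; return -48
compute2: tmp = 4; (((-(-(-max(c, tmp)))) == (tmp * b)) || ((-1 - -6) != (c * b))) -> true; b = 6; cur = 0; [j=-2]; cur = -36; [j=-1]; cur = -36; [j=0]; cur = -36; [j=1]; cur = -36; [j=2]; cur = -36; [j=3]; cur = -36; return -144
verdict: not equivalent; witness: a=-2, b=-6, c=-1


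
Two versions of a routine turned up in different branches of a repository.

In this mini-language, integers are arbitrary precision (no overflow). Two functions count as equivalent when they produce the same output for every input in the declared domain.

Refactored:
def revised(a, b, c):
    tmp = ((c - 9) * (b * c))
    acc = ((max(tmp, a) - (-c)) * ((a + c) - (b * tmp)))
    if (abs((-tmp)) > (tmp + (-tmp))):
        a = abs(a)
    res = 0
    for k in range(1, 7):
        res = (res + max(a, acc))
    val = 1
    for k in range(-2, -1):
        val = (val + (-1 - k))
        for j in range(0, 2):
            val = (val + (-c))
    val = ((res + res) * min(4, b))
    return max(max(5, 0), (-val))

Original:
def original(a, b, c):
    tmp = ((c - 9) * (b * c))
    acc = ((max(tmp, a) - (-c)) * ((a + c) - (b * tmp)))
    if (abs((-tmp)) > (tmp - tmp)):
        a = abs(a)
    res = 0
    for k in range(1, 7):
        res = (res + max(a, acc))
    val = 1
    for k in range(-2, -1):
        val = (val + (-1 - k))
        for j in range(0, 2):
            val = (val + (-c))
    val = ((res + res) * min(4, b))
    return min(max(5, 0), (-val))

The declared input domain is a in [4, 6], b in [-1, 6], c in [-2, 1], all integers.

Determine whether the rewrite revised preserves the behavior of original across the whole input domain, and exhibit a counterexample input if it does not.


There is a counterexample at a=4, b=-1, c=-2: 5 on one side, 48 on the other.
original: tmp becomes -22; next acc becomes -40; next (abs((-tmp)) > (tmp - tmp)) evaluates to true; next a becomes 4; next res becomes 0; next at k=1:; next res becomes 4; next at k=2:; next res becomes 8; next at k=3:; next res becomes 12; next at k=4:; next res becomes 16; next at k=5:; next res becomes 20; next at k=6:; next res becomes 24; next val becomes 1; next at k=-2:; next val becomes 2; next at j=0:; next val becomes 4; next at j=1:; next val becomes 6; next val becomes -48; next final value 5
revised: tmp becomes -22; next acc becomes -40; next (abs((-tmp)) > (tmp + (-tmp))) evaluates to true; next a becomes 4; next res becomes 0; next at k=1:; next res becomes 4; next at k=2:; next res becomes 8; next at k=3:; next res becomes 12; next at k=4:; next res becomes 16; next at k=5:; next res becomes 20; next at k=6:; next res becomes 24; next val becomes 1; next at k=-2:; next val becomes 2; next at j=0:; next val becomes 4; next at j=1:; next val becomes 6; next val becomes -48; next final value 48
verdict: not equivalent; witness: a=4, b=-1, c=-2


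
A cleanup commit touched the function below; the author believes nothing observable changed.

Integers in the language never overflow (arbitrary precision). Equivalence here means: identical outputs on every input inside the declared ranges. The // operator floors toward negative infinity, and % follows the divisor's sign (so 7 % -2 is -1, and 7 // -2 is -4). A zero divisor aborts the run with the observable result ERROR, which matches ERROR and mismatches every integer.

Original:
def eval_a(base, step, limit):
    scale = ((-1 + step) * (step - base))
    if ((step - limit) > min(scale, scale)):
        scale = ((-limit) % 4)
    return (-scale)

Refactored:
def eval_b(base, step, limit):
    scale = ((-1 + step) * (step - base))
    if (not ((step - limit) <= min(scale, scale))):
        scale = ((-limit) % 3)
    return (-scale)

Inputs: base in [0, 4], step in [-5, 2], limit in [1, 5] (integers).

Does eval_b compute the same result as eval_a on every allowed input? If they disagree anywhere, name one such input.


Not equivalent: base=2, step=2, limit=1 separates them (-3 vs -2).
eval_a: scale becomes 0; next ((step - limit) > min(scale, scale)) evaluates to true; next scale becomes 3; next final value -3
eval_b: scale becomes 0; next (not ((step - limit) <= min(scale, scale))) evaluates to true; next scale becomes 2; next final value -2
verdict: not equivalent; witness: base=2, step=2, limit=1


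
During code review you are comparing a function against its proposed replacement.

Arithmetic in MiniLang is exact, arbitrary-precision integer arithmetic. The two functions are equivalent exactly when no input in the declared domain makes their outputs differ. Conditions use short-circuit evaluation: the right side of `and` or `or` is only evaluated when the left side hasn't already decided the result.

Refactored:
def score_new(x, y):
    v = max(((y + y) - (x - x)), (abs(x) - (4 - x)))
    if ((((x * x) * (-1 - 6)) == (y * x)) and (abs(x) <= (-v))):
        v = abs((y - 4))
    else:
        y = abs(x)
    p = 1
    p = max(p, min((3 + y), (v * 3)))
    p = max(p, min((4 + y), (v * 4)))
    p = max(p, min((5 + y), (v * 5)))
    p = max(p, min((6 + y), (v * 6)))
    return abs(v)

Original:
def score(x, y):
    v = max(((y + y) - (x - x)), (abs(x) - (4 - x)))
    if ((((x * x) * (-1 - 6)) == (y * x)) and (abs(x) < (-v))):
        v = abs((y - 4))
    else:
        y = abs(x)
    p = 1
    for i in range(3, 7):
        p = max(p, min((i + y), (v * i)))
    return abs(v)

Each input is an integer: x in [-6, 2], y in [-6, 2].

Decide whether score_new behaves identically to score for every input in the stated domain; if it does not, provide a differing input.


Not equivalent: x=0, y=0 separates them (0 vs 4).
score: v=0, then ((((x * x) * (-1 - 6)) == (y * x)) and (abs(x) < (-v))) is false, then y=0, then p=1, then (i=3), then p=1, then (i=4), then p=1, then (i=5), then p=1, then (i=6), then p=1, then returns 0
score_new: v=0, then ((((x * x) * (-1 - 6)) == (y * x)) and (abs(x) <= (-v))) is true, then v=4, then p=1, then p=3, then p=4, then p=5, then p=6, then returns 4
verdict: not equivalent; witness: x=0, y=0


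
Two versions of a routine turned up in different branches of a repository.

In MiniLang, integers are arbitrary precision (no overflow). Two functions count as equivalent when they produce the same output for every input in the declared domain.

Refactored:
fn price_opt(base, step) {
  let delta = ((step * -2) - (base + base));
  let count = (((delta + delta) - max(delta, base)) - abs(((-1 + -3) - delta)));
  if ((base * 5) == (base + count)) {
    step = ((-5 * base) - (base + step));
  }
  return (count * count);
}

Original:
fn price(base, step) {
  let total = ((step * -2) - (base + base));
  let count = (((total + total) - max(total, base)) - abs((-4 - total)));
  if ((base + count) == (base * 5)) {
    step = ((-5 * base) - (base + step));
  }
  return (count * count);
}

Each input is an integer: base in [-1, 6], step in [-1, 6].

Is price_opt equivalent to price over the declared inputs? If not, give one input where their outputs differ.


This is a faithful refactor — local variable names differ, and arithmetic usage differs, and constant usage differs, but the computed results match everywhere.
As a probe, take base=5, step=4: price runs total becomes -18; next count becomes -55; next ((base + count) == (base * 5)) evaluates to false; next final value 3025; price_opt runs delta becomes -18; next count becomes -55; next ((base * 5) == (base + count)) evaluates to false; next final value 3025; both end at 3025.
Across all 64 domain points the two functions coincide.
verdict: equivalent


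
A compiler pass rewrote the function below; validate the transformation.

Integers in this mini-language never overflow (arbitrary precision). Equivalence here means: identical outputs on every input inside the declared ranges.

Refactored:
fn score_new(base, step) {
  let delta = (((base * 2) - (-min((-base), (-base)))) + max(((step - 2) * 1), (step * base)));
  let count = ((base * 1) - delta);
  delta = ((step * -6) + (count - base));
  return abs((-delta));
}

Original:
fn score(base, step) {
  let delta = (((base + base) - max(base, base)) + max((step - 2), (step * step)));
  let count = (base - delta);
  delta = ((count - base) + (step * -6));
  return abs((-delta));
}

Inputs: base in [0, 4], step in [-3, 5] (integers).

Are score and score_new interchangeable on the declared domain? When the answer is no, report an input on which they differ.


Input base=0, step=-3: 9 from score versus 18 from score_new.
verdict: not equivalent; witness: base=0, step=-3


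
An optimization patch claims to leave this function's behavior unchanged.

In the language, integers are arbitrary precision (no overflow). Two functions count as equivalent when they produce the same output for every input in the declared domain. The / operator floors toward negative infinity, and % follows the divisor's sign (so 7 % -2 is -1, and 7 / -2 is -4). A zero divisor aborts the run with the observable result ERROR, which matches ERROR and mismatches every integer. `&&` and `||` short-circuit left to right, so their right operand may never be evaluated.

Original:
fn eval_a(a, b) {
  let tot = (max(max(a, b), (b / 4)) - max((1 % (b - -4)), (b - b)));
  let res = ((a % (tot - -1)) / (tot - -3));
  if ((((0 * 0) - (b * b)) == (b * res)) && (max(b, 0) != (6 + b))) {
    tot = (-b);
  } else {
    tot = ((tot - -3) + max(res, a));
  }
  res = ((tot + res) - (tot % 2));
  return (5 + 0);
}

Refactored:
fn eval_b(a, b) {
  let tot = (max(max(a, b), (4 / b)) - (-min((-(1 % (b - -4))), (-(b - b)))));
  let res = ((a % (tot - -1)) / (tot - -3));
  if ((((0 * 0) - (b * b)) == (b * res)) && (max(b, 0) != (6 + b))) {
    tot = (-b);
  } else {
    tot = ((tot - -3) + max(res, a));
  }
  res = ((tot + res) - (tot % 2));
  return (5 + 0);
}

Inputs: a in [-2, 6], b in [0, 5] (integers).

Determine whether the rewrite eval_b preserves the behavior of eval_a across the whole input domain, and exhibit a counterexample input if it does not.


a=1, b=0 yields 5 from eval_a but ERROR from eval_b.
verdict: not equivalent; witness: a=1, b=0


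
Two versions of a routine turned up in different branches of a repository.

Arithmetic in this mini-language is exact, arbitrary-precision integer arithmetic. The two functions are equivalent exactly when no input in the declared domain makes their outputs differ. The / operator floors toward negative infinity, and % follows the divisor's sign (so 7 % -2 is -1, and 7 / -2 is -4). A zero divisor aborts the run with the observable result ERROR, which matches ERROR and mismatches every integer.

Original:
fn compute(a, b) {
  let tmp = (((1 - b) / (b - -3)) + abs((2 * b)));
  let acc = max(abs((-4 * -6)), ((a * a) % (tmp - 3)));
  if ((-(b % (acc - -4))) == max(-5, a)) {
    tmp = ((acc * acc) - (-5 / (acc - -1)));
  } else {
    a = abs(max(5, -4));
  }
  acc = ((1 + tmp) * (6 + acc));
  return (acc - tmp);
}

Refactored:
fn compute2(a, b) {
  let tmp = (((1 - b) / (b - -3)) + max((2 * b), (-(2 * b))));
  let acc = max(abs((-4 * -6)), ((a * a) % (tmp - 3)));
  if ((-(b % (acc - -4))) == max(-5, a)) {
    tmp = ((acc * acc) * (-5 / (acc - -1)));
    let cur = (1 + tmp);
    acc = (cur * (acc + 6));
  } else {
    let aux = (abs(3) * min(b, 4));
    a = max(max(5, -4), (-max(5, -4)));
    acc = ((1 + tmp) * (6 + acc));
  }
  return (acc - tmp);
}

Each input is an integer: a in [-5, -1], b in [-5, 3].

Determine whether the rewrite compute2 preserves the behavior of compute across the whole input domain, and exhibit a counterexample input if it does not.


Not equivalent: a=-3, b=3 separates them (16763 vs -16674).
compute: tmp=5, then acc=24, then ((-(b % (acc - -4))) == max(-5, a)) is true, then tmp=577, then acc=17340, then returns 16763
compute2: tmp=5, then acc=24, then ((-(b % (acc - -4))) == max(-5, a)) is true, then tmp=-576, then cur=-575, then acc=-17250, then returns -16674
verdict: not equivalent; witness: a=-3, b=3


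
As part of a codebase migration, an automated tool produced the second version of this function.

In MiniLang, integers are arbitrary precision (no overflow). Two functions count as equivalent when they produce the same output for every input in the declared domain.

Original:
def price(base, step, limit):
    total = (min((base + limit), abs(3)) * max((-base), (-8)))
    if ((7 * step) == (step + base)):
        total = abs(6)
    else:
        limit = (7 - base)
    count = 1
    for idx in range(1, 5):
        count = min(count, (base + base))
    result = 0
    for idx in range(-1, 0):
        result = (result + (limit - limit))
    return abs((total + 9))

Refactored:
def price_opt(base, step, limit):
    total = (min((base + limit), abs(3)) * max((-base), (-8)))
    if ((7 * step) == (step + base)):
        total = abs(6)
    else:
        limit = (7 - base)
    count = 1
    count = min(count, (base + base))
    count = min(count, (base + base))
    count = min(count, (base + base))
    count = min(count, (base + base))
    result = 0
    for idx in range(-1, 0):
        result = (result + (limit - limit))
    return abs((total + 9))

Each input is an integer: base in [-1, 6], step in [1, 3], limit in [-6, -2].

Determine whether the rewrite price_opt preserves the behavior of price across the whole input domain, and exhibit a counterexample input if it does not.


Comparing the listings, the differences include: loop structure differs, plus arithmetic usage differs, plus statement counts differ, plus min/max/abs usage differs.
As a probe, take base=-1, step=2, limit=-6: price runs total = -7; ((7 * step) == (step + base)) -> false; limit = 8; count = 1; [idx=1]; count = -2; [idx=2]; count = -2; [idx=3]; count = -2; [idx=4]; count = -2; result = 0; [idx=-1]; result = 0; return 2; price_opt runs total = -7; ((7 * step) == (step + base)) -> false; limit = 8; count = 1; count = -2; count = -2; count = -2; count = -2; result = 0; [idx=-1]; result = 0; return 2; both end at 2.
Every one of the 120 inputs gives matching results.
verdict: equivalent


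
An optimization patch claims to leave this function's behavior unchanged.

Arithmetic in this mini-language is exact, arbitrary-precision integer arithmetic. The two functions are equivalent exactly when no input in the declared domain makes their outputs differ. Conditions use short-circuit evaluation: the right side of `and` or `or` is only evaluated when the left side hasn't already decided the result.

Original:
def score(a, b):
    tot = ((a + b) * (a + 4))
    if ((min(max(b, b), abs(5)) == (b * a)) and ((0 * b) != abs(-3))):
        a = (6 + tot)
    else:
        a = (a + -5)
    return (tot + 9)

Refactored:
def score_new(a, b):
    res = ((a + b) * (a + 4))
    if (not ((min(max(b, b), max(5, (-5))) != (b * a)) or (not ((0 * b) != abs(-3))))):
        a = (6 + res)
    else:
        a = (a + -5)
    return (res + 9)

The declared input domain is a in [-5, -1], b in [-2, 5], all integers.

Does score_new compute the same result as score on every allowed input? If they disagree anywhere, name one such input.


Differences: constant usage differs, and boolean connective usage differs, and comparison usage differs, and local variable names differ, and min/max/abs usage differs — yet all 40 inputs agree.
verdict: equivalent


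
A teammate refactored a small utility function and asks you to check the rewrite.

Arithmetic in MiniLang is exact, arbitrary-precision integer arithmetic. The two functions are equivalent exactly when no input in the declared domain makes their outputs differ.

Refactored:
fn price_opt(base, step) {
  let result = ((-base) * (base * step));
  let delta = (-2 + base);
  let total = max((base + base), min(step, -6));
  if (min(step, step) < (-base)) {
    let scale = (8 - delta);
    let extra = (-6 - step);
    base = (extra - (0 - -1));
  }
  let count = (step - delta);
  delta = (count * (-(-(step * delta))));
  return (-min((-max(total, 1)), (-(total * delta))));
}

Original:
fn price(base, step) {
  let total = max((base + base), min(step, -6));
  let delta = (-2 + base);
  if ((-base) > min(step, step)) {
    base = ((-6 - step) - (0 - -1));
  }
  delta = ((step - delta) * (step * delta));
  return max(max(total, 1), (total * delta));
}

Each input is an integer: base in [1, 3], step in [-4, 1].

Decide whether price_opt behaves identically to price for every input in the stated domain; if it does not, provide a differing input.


The two versions differ — the changes include local variable names differ; min/max/abs usage differs; arithmetic usage differs; constant usage differs; comparison usage differs; statement counts differ.
Tracing base=3, step=-3: price: total = 6; delta = 1; ((-base) > min(step, step)) -> false; delta = 12; return 72 | price_opt: result = 27; delta = 1; total = 6; (min(step, step) < (-base)) -> false; count = -4; delta = 12; return 72 — matching result 72.
Every one of the 18 inputs gives matching results.
verdict: equivalent


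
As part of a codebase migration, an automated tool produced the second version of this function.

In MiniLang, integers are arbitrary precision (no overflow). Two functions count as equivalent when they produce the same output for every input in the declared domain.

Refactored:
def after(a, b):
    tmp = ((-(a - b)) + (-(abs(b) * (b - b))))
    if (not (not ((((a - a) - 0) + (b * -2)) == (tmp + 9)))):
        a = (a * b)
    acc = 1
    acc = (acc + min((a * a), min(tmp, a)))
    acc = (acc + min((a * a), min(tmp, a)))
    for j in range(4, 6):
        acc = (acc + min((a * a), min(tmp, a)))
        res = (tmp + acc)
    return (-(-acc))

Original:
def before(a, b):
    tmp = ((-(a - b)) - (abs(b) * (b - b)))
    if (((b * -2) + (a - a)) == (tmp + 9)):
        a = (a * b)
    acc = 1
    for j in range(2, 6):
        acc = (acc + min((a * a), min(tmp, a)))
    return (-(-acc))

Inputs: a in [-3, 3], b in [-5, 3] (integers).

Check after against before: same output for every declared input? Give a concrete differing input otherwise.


Among the additions is an assignment to `res` whose value nothing reads, and its value is discarded.
Tracing a=-1, b=-2: before: tmp becomes -1; next (((b * -2) + (a - a)) == (tmp + 9)) evaluates to false; next acc becomes 1; next at j=2:; next acc becomes 0; next at j=3:; next acc becomes -1; next at j=4:; next acc becomes -2; next at j=5:; next acc becomes -3; next final value -3 | after: tmp becomes -1; next (not (not ((((a - a) - 0) + (b * -2)) == (tmp + 9)))) evaluates to false; next acc becomes 1; next acc becomes 0; next acc becomes -1; next at j=4:; next acc becomes -2; next res becomes -3; next at j=5:; next acc becomes -3; next res becomes -4; next final value -3 — matching result -3.
Every one of the 63 inputs gives matching results.
verdict: equivalent


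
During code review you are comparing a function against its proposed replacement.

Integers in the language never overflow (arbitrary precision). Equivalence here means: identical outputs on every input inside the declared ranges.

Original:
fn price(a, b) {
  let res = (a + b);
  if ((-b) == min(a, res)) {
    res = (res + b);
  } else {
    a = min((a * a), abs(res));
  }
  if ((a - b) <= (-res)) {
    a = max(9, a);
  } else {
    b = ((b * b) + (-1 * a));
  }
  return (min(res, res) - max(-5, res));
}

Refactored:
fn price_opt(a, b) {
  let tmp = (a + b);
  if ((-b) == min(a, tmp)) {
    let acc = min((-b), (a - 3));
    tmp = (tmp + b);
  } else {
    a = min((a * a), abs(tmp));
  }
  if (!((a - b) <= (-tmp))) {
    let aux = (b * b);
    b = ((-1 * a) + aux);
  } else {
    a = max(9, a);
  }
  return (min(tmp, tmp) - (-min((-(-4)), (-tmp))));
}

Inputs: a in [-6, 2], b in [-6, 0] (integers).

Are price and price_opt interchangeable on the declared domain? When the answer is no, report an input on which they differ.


Run the pair on a=-6, b=-6.
price: res := -12 | ((-b) == min(a, res)): false | a := 12 | ((a - b) <= (-res)): false | b := 24 | result -7
price_opt: tmp := -12 | ((-b) == min(a, tmp)): false | a := 12 | (!((a - b) <= (-tmp))): true | aux := 36 | b := 24 | result -8
-7 vs -8 — the two versions disagree here.
verdict: not equivalent; witness: a=-6, b=-6


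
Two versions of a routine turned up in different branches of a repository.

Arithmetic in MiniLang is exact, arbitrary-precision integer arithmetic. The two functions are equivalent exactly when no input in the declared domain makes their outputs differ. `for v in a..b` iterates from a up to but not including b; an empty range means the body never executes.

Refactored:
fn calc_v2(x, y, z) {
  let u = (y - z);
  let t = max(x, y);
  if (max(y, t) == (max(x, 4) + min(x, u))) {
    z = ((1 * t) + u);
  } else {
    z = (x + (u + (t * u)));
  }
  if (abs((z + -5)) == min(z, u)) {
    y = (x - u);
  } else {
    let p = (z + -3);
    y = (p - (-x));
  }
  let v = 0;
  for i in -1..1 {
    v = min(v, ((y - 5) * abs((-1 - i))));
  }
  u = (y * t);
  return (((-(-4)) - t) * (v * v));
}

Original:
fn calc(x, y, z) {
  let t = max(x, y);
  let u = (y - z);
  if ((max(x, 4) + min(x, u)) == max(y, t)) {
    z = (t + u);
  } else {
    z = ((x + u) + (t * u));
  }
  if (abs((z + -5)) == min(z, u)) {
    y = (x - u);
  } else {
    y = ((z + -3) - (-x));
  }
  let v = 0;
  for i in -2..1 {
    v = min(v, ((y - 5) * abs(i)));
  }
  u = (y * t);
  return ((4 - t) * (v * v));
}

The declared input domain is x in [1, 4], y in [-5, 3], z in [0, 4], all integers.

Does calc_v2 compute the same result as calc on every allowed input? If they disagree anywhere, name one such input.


These are not equivalent — on x=1, y=-5, z=0 the outputs split (3072 vs 768).
calc: t = 1; u = -5; ((max(x, 4) + min(x, u)) == max(y, t)) -> false; z = -9; (abs((z + -5)) == min(z, u)) -> false; y = -11; v = 0; [i=-2]; v = -32; [i=-1]; v = -32; [i=0]; v = -32; u = -11; return 3072
calc_v2: u = -5; t = 1; (max(y, t) == (max(x, 4) + min(x, u))) -> false; z = -9; (abs((z + -5)) == min(z, u)) -> false; p = -12; y = -11; v = 0; [i=-1]; v = 0; [i=0]; v = -16; u = -11; return 768
verdict: not equivalent; witness: x=1, y=-5, z=0


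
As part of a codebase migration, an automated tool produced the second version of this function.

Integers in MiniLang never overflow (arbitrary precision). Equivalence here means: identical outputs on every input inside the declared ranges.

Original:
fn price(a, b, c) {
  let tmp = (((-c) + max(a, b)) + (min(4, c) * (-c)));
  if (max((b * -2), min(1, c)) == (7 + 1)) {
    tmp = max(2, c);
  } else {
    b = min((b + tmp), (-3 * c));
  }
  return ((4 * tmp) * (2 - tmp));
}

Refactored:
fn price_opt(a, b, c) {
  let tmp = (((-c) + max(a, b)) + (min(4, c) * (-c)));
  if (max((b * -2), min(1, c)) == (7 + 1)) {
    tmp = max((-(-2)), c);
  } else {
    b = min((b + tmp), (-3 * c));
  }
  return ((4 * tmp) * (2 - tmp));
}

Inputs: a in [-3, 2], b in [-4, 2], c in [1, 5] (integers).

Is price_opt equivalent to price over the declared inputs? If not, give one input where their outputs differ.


The two are interchangeable: same computation, different form, and every declared input agrees.
As a probe, take a=0, b=-1, c=2: price runs tmp := -6 | (max((b * -2), min(1, c)) == (7 + 1)): false | b := -7 | result -192; price_opt runs tmp := -6 | (max((b * -2), min(1, c)) == (7 + 1)): false | b := -7 | result -192; both end at -192.
Every one of the 210 inputs gives matching results.
verdict: equivalent


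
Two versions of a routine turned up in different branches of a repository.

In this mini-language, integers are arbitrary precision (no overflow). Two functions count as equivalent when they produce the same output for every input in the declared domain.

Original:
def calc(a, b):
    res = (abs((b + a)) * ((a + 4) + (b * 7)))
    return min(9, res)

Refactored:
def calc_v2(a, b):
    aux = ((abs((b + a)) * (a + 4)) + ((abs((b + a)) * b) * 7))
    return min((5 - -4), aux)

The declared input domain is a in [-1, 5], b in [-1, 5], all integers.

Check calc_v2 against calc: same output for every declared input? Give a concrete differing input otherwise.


The two are interchangeable: local variable names differ, constant usage differs, arithmetic usage differs, min/max/abs usage differs, and every declared input agrees.
Tracing a=1, b=2: calc: res := 57 | result 9 | calc_v2: aux := 57 | result 9 — matching result 9.
Across all 49 domain points the two functions coincide.
verdict: equivalent


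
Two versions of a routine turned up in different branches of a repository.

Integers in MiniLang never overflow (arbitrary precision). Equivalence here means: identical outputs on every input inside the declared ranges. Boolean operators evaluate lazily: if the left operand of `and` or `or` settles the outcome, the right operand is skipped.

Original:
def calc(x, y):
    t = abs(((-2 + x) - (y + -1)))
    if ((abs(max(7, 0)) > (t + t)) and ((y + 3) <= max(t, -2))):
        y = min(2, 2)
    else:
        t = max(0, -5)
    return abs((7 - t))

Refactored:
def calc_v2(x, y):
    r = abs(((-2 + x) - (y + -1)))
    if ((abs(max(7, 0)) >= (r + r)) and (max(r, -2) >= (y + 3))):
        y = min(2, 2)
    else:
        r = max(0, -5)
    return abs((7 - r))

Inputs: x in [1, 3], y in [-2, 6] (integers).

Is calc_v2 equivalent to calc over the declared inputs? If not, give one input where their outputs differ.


Equivalent. There is a behavioral-looking edit here, yet the outcome never shifts on this domain.
Sweeping the whole domain (27 inputs) finds no disagreement.
One worked example (x=3, y=2) — calc: t=0, then ((abs(max(7, 0)) > (t + t)) and ((y + 3) <= max(t, -2))) is false, then t=0, then returns 7; calc_v2: r=0, then ((abs(max(7, 0)) >= (r + r)) and (max(r, -2) >= (y + 3))) is false, then r=0, then returns 7; agreement on 7.
verdict: equivalent
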